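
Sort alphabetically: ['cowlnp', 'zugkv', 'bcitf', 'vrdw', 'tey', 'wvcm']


Compare strings character by character (the first differing letter decides):
  'bcitf' < 'cowlnp' since 'b' < 'c' at position 1
  'cowlnp' < 'tey' since 'c' < 't' at position 1
  'tey' < 'vrdw' since 't' < 'v' at position 1
  'vrdw' < 'wvcm' since 'v' < 'w' at position 1
  'wvcm' < 'zugkv' since 'w' < 'z' at position 1
Chaining these comparisons gives the alphabetical order.
Final answer: ['bcitf', 'cowlnp', 'tey', 'vrdw', 'wvcm', 'zugkv']


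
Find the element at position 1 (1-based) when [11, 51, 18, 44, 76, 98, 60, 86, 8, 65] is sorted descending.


Sort descending: [98, 86, 76, 65, 60, 51, 44, 18, 11, 8]
The 1st element (1-indexed) is at index 0.
Value = 98
Final answer: 98


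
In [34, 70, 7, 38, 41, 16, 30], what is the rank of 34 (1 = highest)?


Sort descending: [70, 41, 38, 34, 30, 16, 7]
Find 34 in the sorted list.
34 is at position 4.
Final answer: 4


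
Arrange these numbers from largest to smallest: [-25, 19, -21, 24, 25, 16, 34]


Original list: [-25, 19, -21, 24, 25, 16, 34]
Repeatedly take the largest remaining element:
  Remaining [-25, 19, -21, 24, 25, 16, 34] -> largest is 34
  Remaining [-25, 19, -21, 24, 25, 16] -> largest is 25
  Remaining [-25, 19, -21, 24, 16] -> largest is 24
  Remaining [-25, 19, -21, 16] -> largest is 19
  Remaining [-25, -21, 16] -> largest is 16
  Remaining [-25, -21] -> largest is -21
  Remaining [-25] -> largest is -25
Collecting the picks in order gives the descending list.
Final answer: [34, 25, 24, 19, 16, -21, -25]


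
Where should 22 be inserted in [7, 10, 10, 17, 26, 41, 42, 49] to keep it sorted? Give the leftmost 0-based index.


List is sorted: [7, 10, 10, 17, 26, 41, 42, 49]
We need the leftmost position where 22 can be inserted, i.e. the first index whose element is >= 22 (or the end of the list if none is).
Binary search with low=0, high=8 (0-based indices):
  low=0, high=8, mid=4: a[4]=26 >= 22, so high = 4
  low=0, high=4, mid=2: a[2]=10 < 22, so low = 3
  low=3, high=4, mid=3: a[3]=17 < 22, so low = 4
Now low = high = 4, so the insertion index is 4.
Final answer: 4


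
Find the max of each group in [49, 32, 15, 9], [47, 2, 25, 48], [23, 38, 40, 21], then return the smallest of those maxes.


Find max of each group:
  Group 1: [49, 32, 15, 9] -> max = 49
  Group 2: [47, 2, 25, 48] -> max = 48
  Group 3: [23, 38, 40, 21] -> max = 40
Maxes: [49, 48, 40]
Minimum of maxes = 40
Final answer: 40


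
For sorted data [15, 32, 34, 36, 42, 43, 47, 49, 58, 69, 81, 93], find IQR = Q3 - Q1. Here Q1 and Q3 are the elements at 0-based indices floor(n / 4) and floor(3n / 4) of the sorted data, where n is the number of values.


The data has n = 12 elements.
Q1 index = floor(12 / 4) = floor(3) = 3; Q3 index = floor(3 * 12 / 4) = floor(9) = 9
Q1 = element at index 3 = 36
Q3 = element at index 9 = 69
IQR = 69 - 36 = 33
Final answer: 33


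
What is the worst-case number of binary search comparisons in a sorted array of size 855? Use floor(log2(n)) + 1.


Binary search halves the search space each step.
Maximum comparisons = floor(log2(855)) + 1
log2(855) = 9.7398
floor(log2(855)) = 9, so 9 + 1 = 10
Final answer: 10


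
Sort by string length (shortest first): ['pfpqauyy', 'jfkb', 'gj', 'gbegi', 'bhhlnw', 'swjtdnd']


Compute lengths:
  'pfpqauyy' has length 8
  'jfkb' has length 4
  'gj' has length 2
  'gbegi' has length 5
  'bhhlnw' has length 6
  'swjtdnd' has length 7
Lengths in increasing order: 2 < 4 < 5 < 6 < 7 < 8
Listing the words in that order gives the answer.
Final answer: ['gj', 'jfkb', 'gbegi', 'bhhlnw', 'swjtdnd', 'pfpqauyy']


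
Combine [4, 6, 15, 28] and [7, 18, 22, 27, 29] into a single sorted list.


List A: [4, 6, 15, 28]
List B: [7, 18, 22, 27, 29]
Repeatedly compare the front elements and take the smaller:
  4 vs 7 -> take 4
  6 vs 7 -> take 6
  15 vs 7 -> take 7
  15 vs 18 -> take 15
  28 vs 18 -> take 18
  28 vs 22 -> take 22
  28 vs 27 -> take 27
  28 vs 29 -> take 28
  A is exhausted; append the rest of B: [29]
Final answer: [4, 6, 7, 15, 18, 22, 27, 28, 29]


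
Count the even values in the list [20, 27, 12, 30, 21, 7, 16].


Check each element:
  20 is even
  27 is odd
  12 is even
  30 is even
  21 is odd
  7 is odd
  16 is even
Evens: [20, 12, 30, 16]
Count of evens = 4
Final answer: 4


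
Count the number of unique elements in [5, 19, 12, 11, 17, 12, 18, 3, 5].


List all unique values:
Distinct values: [3, 5, 11, 12, 17, 18, 19]
Count = 7
Final answer: 7


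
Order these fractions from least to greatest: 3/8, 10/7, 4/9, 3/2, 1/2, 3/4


Convert to decimal for comparison:
  3/8 = 0.375
  10/7 = 1.4286
  4/9 = 0.4444
  3/2 = 1.5
  1/2 = 0.5
  3/4 = 0.75
Decimals in increasing order: 0.375 < 0.4444 < 0.5 < 0.75 < 1.4286 < 1.5
Writing each back as its fraction gives the sorted order.
Final answer: 3/8, 4/9, 1/2, 3/4, 10/7, 3/2


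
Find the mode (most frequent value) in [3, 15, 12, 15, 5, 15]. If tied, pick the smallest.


Count the frequency of each value:
  3 appears 1 time(s)
  5 appears 1 time(s)
  12 appears 1 time(s)
  15 appears 3 time(s)
Maximum frequency is 3.
Only 15 reaches that frequency, so it is the mode.
Final answer: 15


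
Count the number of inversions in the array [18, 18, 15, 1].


For each element, count the later elements that are smaller than it:
  18 (index 0): smaller elements after it = [15, 1] -> 2
  18 (index 1): smaller elements after it = [15, 1] -> 2
  15 (index 2): smaller elements after it = [1] -> 1
Total inversions = 2 + 2 + 1 = 5
Final answer: 5


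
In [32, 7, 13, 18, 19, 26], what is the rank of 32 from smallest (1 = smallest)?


Sort ascending: [7, 13, 18, 19, 26, 32]
Find 32 in the sorted list.
32 is at position 6 (1-indexed).
Final answer: 6


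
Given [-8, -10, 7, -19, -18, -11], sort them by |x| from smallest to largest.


Compute absolute values:
  |-8| = 8
  |-10| = 10
  |7| = 7
  |-19| = 19
  |-18| = 18
  |-11| = 11
Absolute values in increasing order: 7 < 8 < 10 < 11 < 18 < 19
Listing the original numbers in that order gives the answer.
Final answer: [7, -8, -10, -11, -18, -19]


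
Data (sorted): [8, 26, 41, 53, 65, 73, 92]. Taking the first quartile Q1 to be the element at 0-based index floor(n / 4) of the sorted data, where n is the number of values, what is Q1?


The list has n = 7 elements.
Q1 index = floor(7 / 4) = floor(1.75) = 1
Counting from index 0 in the sorted data, the element at index 1 is 26.
Final answer: 26


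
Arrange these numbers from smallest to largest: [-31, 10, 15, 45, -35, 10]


Original list: [-31, 10, 15, 45, -35, 10]
Repeatedly take the smallest remaining element:
  Remaining [-31, 10, 15, 45, -35, 10] -> smallest is -35
  Remaining [-31, 10, 15, 45, 10] -> smallest is -31
  Remaining [10, 15, 45, 10] -> smallest is 10
  Remaining [15, 45, 10] -> smallest is 10
  Remaining [15, 45] -> smallest is 15
  Remaining [45] -> smallest is 45
Collecting the picks in order gives the sorted list.
Final answer: [-35, -31, 10, 10, 15, 45]


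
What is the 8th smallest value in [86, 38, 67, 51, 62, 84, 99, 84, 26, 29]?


Sort ascending: [26, 29, 38, 51, 62, 67, 84, 84, 86, 99]
The 8th element (1-indexed) is at index 7.
Value = 84
Final answer: 84


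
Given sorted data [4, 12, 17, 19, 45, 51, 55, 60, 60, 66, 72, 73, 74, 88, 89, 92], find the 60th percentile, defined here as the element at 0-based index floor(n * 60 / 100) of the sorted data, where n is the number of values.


The dataset has n = 16 elements.
Index = floor(16 * 60 / 100) = floor(960 / 100) = floor(9.6) = 9
Counting from index 0 in the sorted data, the element at index 9 is 66.
Final answer: 66


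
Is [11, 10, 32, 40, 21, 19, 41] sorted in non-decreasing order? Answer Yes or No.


Check consecutive pairs:
  11 <= 10? False
  10 <= 32? True
  32 <= 40? True
  40 <= 21? False
  21 <= 19? False
  19 <= 41? True
3 consecutive pair(s) are out of order, so the list is not sorted.
Final answer: No


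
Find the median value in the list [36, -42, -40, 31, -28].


First, sort the list: [-42, -40, -28, 31, 36]
The list has 5 elements (odd count).
The middle index is 2 (0-based), and the element there is -28.
Final answer: -28


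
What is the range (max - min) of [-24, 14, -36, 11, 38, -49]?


Maximum value: 38
Minimum value: -49
Range = 38 - (-49) = 87
Final answer: 87


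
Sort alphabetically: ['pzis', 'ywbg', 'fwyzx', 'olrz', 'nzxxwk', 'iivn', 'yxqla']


Compare strings character by character (the first differing letter decides):
  'fwyzx' < 'iivn' since 'f' < 'i' at position 1
  'iivn' < 'nzxxwk' since 'i' < 'n' at position 1
  'nzxxwk' < 'olrz' since 'n' < 'o' at position 1
  'olrz' < 'pzis' since 'o' < 'p' at position 1
  'pzis' < 'ywbg' since 'p' < 'y' at position 1
  'ywbg' < 'yxqla' since 'w' < 'x' at position 2
Chaining these comparisons gives the alphabetical order.
Final answer: ['fwyzx', 'iivn', 'nzxxwk', 'olrz', 'pzis', 'ywbg', 'yxqla']


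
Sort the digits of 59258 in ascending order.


The number 59258 has digits: 5, 9, 2, 5, 8
Sorted: 2, 5, 5, 8, 9
Joining the sorted digits gives the result.
Final answer: 25589


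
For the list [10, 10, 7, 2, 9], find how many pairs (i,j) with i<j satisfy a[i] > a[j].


For each element, count the later elements that are smaller than it:
  10 (index 0): smaller elements after it = [7, 2, 9] -> 3
  10 (index 1): smaller elements after it = [7, 2, 9] -> 3
  7 (index 2): smaller elements after it = [2] -> 1
  2 (index 3): smaller elements after it = [] -> 0
Total inversions = 3 + 3 + 1 + 0 = 7
Final answer: 7


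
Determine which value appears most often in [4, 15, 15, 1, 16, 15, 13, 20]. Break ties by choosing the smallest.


Count the frequency of each value:
  1 appears 1 time(s)
  4 appears 1 time(s)
  13 appears 1 time(s)
  15 appears 3 time(s)
  16 appears 1 time(s)
  20 appears 1 time(s)
Maximum frequency is 3.
Only 15 reaches that frequency, so it is the mode.
Final answer: 15


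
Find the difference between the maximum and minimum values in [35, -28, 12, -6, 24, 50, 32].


Maximum value: 50
Minimum value: -28
Range = 50 - (-28) = 78
Final answer: 78


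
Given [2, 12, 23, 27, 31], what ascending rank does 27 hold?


Sort ascending: [2, 12, 23, 27, 31]
Find 27 in the sorted list.
27 is at position 4 (1-indexed).
Final answer: 4


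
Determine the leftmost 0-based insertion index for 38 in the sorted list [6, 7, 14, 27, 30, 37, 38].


List is sorted: [6, 7, 14, 27, 30, 37, 38]
We need the leftmost position where 38 can be inserted, i.e. the first index whose element is >= 38 (or the end of the list if none is).
Binary search with low=0, high=7 (0-based indices):
  low=0, high=7, mid=3: a[3]=27 < 38, so low = 4
  low=4, high=7, mid=5: a[5]=37 < 38, so low = 6
  low=6, high=7, mid=6: a[6]=38 >= 38, so high = 6
Now low = high = 6, so the insertion index is 6.
Final answer: 6


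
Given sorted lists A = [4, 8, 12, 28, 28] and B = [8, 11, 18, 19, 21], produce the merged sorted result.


List A: [4, 8, 12, 28, 28]
List B: [8, 11, 18, 19, 21]
Repeatedly compare the front elements and take the smaller:
  4 vs 8 -> take 4
  8 vs 8 -> take 8
  12 vs 8 -> take 8
  12 vs 11 -> take 11
  12 vs 18 -> take 12
  28 vs 18 -> take 18
  28 vs 19 -> take 19
  28 vs 21 -> take 21
  B is exhausted; append the rest of A: [28, 28]
Final answer: [4, 8, 8, 11, 12, 18, 19, 21, 28, 28]


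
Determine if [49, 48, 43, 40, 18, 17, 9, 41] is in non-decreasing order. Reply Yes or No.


Check consecutive pairs:
  49 <= 48? False
  48 <= 43? False
  43 <= 40? False
  40 <= 18? False
  18 <= 17? False
  17 <= 9? False
  9 <= 41? True
6 consecutive pair(s) are out of order, so the list is not sorted.
Final answer: No


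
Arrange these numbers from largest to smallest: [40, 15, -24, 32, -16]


Original list: [40, 15, -24, 32, -16]
Repeatedly take the largest remaining element:
  Remaining [40, 15, -24, 32, -16] -> largest is 40
  Remaining [15, -24, 32, -16] -> largest is 32
  Remaining [15, -24, -16] -> largest is 15
  Remaining [-24, -16] -> largest is -16
  Remaining [-24] -> largest is -24
Collecting the picks in order gives the descending list.
Final answer: [40, 32, 15, -16, -24]


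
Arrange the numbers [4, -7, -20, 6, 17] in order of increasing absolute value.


Compute absolute values:
  |4| = 4
  |-7| = 7
  |-20| = 20
  |6| = 6
  |17| = 17
Absolute values in increasing order: 4 < 6 < 7 < 17 < 20
Listing the original numbers in that order gives the answer.
Final answer: [4, 6, -7, 17, -20]


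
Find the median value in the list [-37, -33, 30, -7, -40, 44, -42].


First, sort the list: [-42, -40, -37, -33, -7, 30, 44]
The list has 7 elements (odd count).
The middle index is 3 (0-based), and the element there is -33.
Final answer: -33


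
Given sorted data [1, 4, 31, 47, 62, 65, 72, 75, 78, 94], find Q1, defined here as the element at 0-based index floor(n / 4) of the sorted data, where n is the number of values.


The list has n = 10 elements.
Q1 index = floor(10 / 4) = floor(2.5) = 2
Counting from index 0 in the sorted data, the element at index 2 is 31.
Final answer: 31


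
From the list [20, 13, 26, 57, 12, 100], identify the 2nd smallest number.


Sort ascending: [12, 13, 20, 26, 57, 100]
The 2nd element (1-indexed) is at index 1.
Value = 13
Final answer: 13


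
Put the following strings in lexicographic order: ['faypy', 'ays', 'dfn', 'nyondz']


Compare strings character by character (the first differing letter decides):
  'ays' < 'dfn' since 'a' < 'd' at position 1
  'dfn' < 'faypy' since 'd' < 'f' at position 1
  'faypy' < 'nyondz' since 'f' < 'n' at position 1
Chaining these comparisons gives the alphabetical order.
Final answer: ['ays', 'dfn', 'faypy', 'nyondz']


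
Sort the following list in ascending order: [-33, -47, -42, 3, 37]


Original list: [-33, -47, -42, 3, 37]
Repeatedly take the smallest remaining element:
  Remaining [-33, -47, -42, 3, 37] -> smallest is -47
  Remaining [-33, -42, 3, 37] -> smallest is -42
  Remaining [-33, 3, 37] -> smallest is -33
  Remaining [3, 37] -> smallest is 3
  Remaining [37] -> smallest is 37
Collecting the picks in order gives the sorted list.
Final answer: [-47, -42, -33, 3, 37]


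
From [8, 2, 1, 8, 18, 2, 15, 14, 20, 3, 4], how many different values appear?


List all unique values:
Distinct values: [1, 2, 3, 4, 8, 14, 15, 18, 20]
Count = 9
Final answer: 9


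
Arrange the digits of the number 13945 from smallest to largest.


The number 13945 has digits: 1, 3, 9, 4, 5
Sorted: 1, 3, 4, 5, 9
Joining the sorted digits gives the result.
Final answer: 13459


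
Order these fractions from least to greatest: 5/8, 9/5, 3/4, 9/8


Convert to decimal for comparison:
  5/8 = 0.625
  9/5 = 1.8
  3/4 = 0.75
  9/8 = 1.125
Decimals in increasing order: 0.625 < 0.75 < 1.125 < 1.8
Writing each back as its fraction gives the sorted order.
Final answer: 5/8, 3/4, 9/8, 9/5


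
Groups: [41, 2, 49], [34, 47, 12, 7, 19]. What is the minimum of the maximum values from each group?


Find max of each group:
  Group 1: [41, 2, 49] -> max = 49
  Group 2: [34, 47, 12, 7, 19] -> max = 47
Maxes: [49, 47]
Minimum of maxes = 47
Final answer: 47


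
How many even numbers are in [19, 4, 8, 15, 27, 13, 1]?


Check each element:
  19 is odd
  4 is even
  8 is even
  15 is odd
  27 is odd
  13 is odd
  1 is odd
Evens: [4, 8]
Count of evens = 2
Final answer: 2


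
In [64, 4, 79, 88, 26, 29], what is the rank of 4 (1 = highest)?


Sort descending: [88, 79, 64, 29, 26, 4]
Find 4 in the sorted list.
4 is at position 6.
Final answer: 6


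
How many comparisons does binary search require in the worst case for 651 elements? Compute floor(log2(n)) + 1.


Binary search halves the search space each step.
Maximum comparisons = floor(log2(651)) + 1
log2(651) = 9.3465
floor(log2(651)) = 9, so 9 + 1 = 10
Final answer: 10


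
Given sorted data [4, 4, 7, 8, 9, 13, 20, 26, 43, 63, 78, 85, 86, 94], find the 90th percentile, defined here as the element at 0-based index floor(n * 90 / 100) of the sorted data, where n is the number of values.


The dataset has n = 14 elements.
Index = floor(14 * 90 / 100) = floor(1260 / 100) = floor(12.6) = 12
Counting from index 0 in the sorted data, the element at index 12 is 86.
Final answer: 86


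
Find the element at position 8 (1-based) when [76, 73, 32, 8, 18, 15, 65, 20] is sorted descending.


Sort descending: [76, 73, 65, 32, 20, 18, 15, 8]
The 8th element (1-indexed) is at index 7.
Value = 8
Final answer: 8


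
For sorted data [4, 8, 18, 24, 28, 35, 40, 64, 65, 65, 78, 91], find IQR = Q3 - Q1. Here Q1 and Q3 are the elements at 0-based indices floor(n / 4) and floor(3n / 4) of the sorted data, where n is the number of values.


The data has n = 12 elements.
Q1 index = floor(12 / 4) = floor(3) = 3; Q3 index = floor(3 * 12 / 4) = floor(9) = 9
Q1 = element at index 3 = 24
Q3 = element at index 9 = 65
IQR = 65 - 24 = 41
Final answer: 41


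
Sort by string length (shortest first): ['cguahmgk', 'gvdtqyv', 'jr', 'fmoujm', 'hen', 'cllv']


Compute lengths:
  'cguahmgk' has length 8
  'gvdtqyv' has length 7
  'jr' has length 2
  'fmoujm' has length 6
  'hen' has length 3
  'cllv' has length 4
Lengths in increasing order: 2 < 3 < 4 < 6 < 7 < 8
Listing the words in that order gives the answer.
Final answer: ['jr', 'hen', 'cllv', 'fmoujm', 'gvdtqyv', 'cguahmgk']


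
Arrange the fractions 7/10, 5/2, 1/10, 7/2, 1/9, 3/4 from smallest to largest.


Convert to decimal for comparison:
  7/10 = 0.7
  5/2 = 2.5
  1/10 = 0.1
  7/2 = 3.5
  1/9 = 0.1111
  3/4 = 0.75
Decimals in increasing order: 0.1 < 0.1111 < 0.7 < 0.75 < 2.5 < 3.5
Writing each back as its fraction gives the sorted order.
Final answer: 1/10, 1/9, 7/10, 3/4, 5/2, 7/2


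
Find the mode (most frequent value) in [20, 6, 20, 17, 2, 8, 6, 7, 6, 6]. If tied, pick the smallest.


Count the frequency of each value:
  2 appears 1 time(s)
  6 appears 4 time(s)
  7 appears 1 time(s)
  8 appears 1 time(s)
  17 appears 1 time(s)
  20 appears 2 time(s)
Maximum frequency is 4.
Only 6 reaches that frequency, so it is the mode.
Final answer: 6


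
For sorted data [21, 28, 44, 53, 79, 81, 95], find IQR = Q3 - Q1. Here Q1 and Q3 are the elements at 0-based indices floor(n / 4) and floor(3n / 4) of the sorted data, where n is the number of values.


The data has n = 7 elements.
Q1 index = floor(7 / 4) = floor(1.75) = 1; Q3 index = floor(3 * 7 / 4) = floor(5.25) = 5
Q1 = element at index 1 = 28
Q3 = element at index 5 = 81
IQR = 81 - 28 = 53
Final answer: 53


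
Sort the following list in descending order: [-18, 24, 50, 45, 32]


Original list: [-18, 24, 50, 45, 32]
Repeatedly take the largest remaining element:
  Remaining [-18, 24, 50, 45, 32] -> largest is 50
  Remaining [-18, 24, 45, 32] -> largest is 45
  Remaining [-18, 24, 32] -> largest is 32
  Remaining [-18, 24] -> largest is 24
  Remaining [-18] -> largest is -18
Collecting the picks in order gives the descending list.
Final answer: [50, 45, 32, 24, -18]


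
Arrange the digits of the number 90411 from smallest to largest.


The number 90411 has digits: 9, 0, 4, 1, 1
Sorted: 0, 1, 1, 4, 9
Joining the sorted digits gives the result.
Final answer: 01149


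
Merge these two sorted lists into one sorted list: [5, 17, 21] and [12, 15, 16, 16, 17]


List A: [5, 17, 21]
List B: [12, 15, 16, 16, 17]
Repeatedly compare the front elements and take the smaller:
  5 vs 12 -> take 5
  17 vs 12 -> take 12
  17 vs 15 -> take 15
  17 vs 16 -> take 16
  17 vs 16 -> take 16
  17 vs 17 -> take 17
  21 vs 17 -> take 17
  B is exhausted; append the rest of A: [21]
Final answer: [5, 12, 15, 16, 16, 17, 17, 21]


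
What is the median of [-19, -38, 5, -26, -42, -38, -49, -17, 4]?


First, sort the list: [-49, -42, -38, -38, -26, -19, -17, 4, 5]
The list has 9 elements (odd count).
The middle index is 4 (0-based), and the element there is -26.
Final answer: -26


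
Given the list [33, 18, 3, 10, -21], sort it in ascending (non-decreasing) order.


Original list: [33, 18, 3, 10, -21]
Repeatedly take the smallest remaining element:
  Remaining [33, 18, 3, 10, -21] -> smallest is -21
  Remaining [33, 18, 3, 10] -> smallest is 3
  Remaining [33, 18, 10] -> smallest is 10
  Remaining [33, 18] -> smallest is 18
  Remaining [33] -> smallest is 33
Collecting the picks in order gives the sorted list.
Final answer: [-21, 3, 10, 18, 33]


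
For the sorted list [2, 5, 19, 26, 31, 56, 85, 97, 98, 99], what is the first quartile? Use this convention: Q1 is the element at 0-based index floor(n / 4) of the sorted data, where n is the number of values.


The list has n = 10 elements.
Q1 index = floor(10 / 4) = floor(2.5) = 2
Counting from index 0 in the sorted data, the element at index 2 is 19.
Final answer: 19


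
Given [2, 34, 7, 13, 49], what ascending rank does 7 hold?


Sort ascending: [2, 7, 13, 34, 49]
Find 7 in the sorted list.
7 is at position 2 (1-indexed).
Final answer: 2


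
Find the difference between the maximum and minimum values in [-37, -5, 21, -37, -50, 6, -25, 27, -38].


Maximum value: 27
Minimum value: -50
Range = 27 - (-50) = 77
Final answer: 77


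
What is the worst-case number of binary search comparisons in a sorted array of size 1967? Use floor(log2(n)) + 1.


Binary search halves the search space each step.
Maximum comparisons = floor(log2(1967)) + 1
log2(1967) = 10.9418
floor(log2(1967)) = 10, so 10 + 1 = 11
Final answer: 11


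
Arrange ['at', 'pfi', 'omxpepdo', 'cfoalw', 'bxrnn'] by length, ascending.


Compute lengths:
  'at' has length 2
  'pfi' has length 3
  'omxpepdo' has length 8
  'cfoalw' has length 6
  'bxrnn' has length 5
Lengths in increasing order: 2 < 3 < 5 < 6 < 8
Listing the words in that order gives the answer.
Final answer: ['at', 'pfi', 'bxrnn', 'cfoalw', 'omxpepdo']


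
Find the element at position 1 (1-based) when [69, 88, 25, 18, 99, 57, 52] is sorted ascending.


Sort ascending: [18, 25, 52, 57, 69, 88, 99]
The 1st element (1-indexed) is at index 0.
Value = 18
Final answer: 18


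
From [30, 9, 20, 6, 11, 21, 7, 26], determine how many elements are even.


Check each element:
  30 is even
  9 is odd
  20 is even
  6 is even
  11 is odd
  21 is odd
  7 is odd
  26 is even
Evens: [30, 20, 6, 26]
Count of evens = 4
Final answer: 4


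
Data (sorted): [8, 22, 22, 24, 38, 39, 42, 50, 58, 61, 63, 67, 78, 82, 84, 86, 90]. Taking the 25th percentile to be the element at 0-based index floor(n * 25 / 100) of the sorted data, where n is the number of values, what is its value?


The dataset has n = 17 elements.
Index = floor(17 * 25 / 100) = floor(425 / 100) = floor(4.25) = 4
Counting from index 0 in the sorted data, the element at index 4 is 38.
Final answer: 38


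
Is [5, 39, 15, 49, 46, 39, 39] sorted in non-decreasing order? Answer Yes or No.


Check consecutive pairs:
  5 <= 39? True
  39 <= 15? False
  15 <= 49? True
  49 <= 46? False
  46 <= 39? False
  39 <= 39? True
3 consecutive pair(s) are out of order, so the list is not sorted.
Final answer: No


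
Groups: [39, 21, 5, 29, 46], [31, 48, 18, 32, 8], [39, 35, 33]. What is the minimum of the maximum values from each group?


Find max of each group:
  Group 1: [39, 21, 5, 29, 46] -> max = 46
  Group 2: [31, 48, 18, 32, 8] -> max = 48
  Group 3: [39, 35, 33] -> max = 39
Maxes: [46, 48, 39]
Minimum of maxes = 39
Final answer: 39


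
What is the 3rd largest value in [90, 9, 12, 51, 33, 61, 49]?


Sort descending: [90, 61, 51, 49, 33, 12, 9]
The 3rd element (1-indexed) is at index 2.
Value = 51
Final answer: 51


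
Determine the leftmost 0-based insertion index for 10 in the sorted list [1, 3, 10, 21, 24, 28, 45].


List is sorted: [1, 3, 10, 21, 24, 28, 45]
We need the leftmost position where 10 can be inserted, i.e. the first index whose element is >= 10 (or the end of the list if none is).
Binary search with low=0, high=7 (0-based indices):
  low=0, high=7, mid=3: a[3]=21 >= 10, so high = 3
  low=0, high=3, mid=1: a[1]=3 < 10, so low = 2
  low=2, high=3, mid=2: a[2]=10 >= 10, so high = 2
Now low = high = 2, so the insertion index is 2.
Final answer: 2


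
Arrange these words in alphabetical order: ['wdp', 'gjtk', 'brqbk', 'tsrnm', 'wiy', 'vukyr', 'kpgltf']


Compare strings character by character (the first differing letter decides):
  'brqbk' < 'gjtk' since 'b' < 'g' at position 1
  'gjtk' < 'kpgltf' since 'g' < 'k' at position 1
  'kpgltf' < 'tsrnm' since 'k' < 't' at position 1
  'tsrnm' < 'vukyr' since 't' < 'v' at position 1
  'vukyr' < 'wdp' since 'v' < 'w' at position 1
  'wdp' < 'wiy' since 'd' < 'i' at position 2
Chaining these comparisons gives the alphabetical order.
Final answer: ['brqbk', 'gjtk', 'kpgltf', 'tsrnm', 'vukyr', 'wdp', 'wiy']


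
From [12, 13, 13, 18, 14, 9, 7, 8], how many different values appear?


List all unique values:
Distinct values: [7, 8, 9, 12, 13, 14, 18]
Count = 7
Final answer: 7


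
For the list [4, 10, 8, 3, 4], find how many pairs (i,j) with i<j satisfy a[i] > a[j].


For each element, count the later elements that are smaller than it:
  4 (index 0): smaller elements after it = [3] -> 1
  10 (index 1): smaller elements after it = [8, 3, 4] -> 3
  8 (index 2): smaller elements after it = [3, 4] -> 2
  3 (index 3): smaller elements after it = [] -> 0
Total inversions = 1 + 3 + 2 + 0 = 6
Final answer: 6


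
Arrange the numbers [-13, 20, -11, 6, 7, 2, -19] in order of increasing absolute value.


Compute absolute values:
  |-13| = 13
  |20| = 20
  |-11| = 11
  |6| = 6
  |7| = 7
  |2| = 2
  |-19| = 19
Absolute values in increasing order: 2 < 6 < 7 < 11 < 13 < 19 < 20
Listing the original numbers in that order gives the answer.
Final answer: [2, 6, 7, -11, -13, -19, 20]


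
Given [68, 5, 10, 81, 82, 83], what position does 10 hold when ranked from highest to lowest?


Sort descending: [83, 82, 81, 68, 10, 5]
Find 10 in the sorted list.
10 is at position 5.
Final answer: 5


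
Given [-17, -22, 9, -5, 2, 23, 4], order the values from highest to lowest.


Original list: [-17, -22, 9, -5, 2, 23, 4]
Repeatedly take the largest remaining element:
  Remaining [-17, -22, 9, -5, 2, 23, 4] -> largest is 23
  Remaining [-17, -22, 9, -5, 2, 4] -> largest is 9
  Remaining [-17, -22, -5, 2, 4] -> largest is 4
  Remaining [-17, -22, -5, 2] -> largest is 2
  Remaining [-17, -22, -5] -> largest is -5
  Remaining [-17, -22] -> largest is -17
  Remaining [-22] -> largest is -22
Collecting the picks in order gives the descending list.
Final answer: [23, 9, 4, 2, -5, -17, -22]


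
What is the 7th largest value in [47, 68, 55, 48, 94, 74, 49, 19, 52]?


Sort descending: [94, 74, 68, 55, 52, 49, 48, 47, 19]
The 7th element (1-indexed) is at index 6.
Value = 48
Final answer: 48


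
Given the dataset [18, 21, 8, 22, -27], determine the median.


First, sort the list: [-27, 8, 18, 21, 22]
The list has 5 elements (odd count).
The middle index is 2 (0-based), and the element there is 18.
Final answer: 18


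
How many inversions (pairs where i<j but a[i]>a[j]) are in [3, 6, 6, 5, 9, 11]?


For each element, count the later elements that are smaller than it:
  3 (index 0): smaller elements after it = [] -> 0
  6 (index 1): smaller elements after it = [5] -> 1
  6 (index 2): smaller elements after it = [5] -> 1
  5 (index 3): smaller elements after it = [] -> 0
  9 (index 4): smaller elements after it = [] -> 0
Total inversions = 0 + 1 + 1 + 0 + 0 = 2
Final answer: 2


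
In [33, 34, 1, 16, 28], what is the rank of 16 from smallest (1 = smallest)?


Sort ascending: [1, 16, 28, 33, 34]
Find 16 in the sorted list.
16 is at position 2 (1-indexed).
Final answer: 2


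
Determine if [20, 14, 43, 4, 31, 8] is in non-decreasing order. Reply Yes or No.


Check consecutive pairs:
  20 <= 14? False
  14 <= 43? True
  43 <= 4? False
  4 <= 31? True
  31 <= 8? False
3 consecutive pair(s) are out of order, so the list is not sorted.
Final answer: No


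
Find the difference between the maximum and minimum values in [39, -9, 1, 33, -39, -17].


Maximum value: 39
Minimum value: -39
Range = 39 - (-39) = 78
Final answer: 78


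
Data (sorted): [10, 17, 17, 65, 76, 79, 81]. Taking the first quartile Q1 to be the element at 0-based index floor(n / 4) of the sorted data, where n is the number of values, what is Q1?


The list has n = 7 elements.
Q1 index = floor(7 / 4) = floor(1.75) = 1
Counting from index 0 in the sorted data, the element at index 1 is 17.
Final answer: 17


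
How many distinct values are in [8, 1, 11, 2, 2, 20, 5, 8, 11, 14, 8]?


List all unique values:
Distinct values: [1, 2, 5, 8, 11, 14, 20]
Count = 7
Final answer: 7


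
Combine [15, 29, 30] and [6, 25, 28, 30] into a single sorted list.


List A: [15, 29, 30]
List B: [6, 25, 28, 30]
Repeatedly compare the front elements and take the smaller:
  15 vs 6 -> take 6
  15 vs 25 -> take 15
  29 vs 25 -> take 25
  29 vs 28 -> take 28
  29 vs 30 -> take 29
  30 vs 30 -> take 30
  A is exhausted; append the rest of B: [30]
Final answer: [6, 15, 25, 28, 29, 30, 30]


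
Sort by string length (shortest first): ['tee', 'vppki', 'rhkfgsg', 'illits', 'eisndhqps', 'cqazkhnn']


Compute lengths:
  'tee' has length 3
  'vppki' has length 5
  'rhkfgsg' has length 7
  'illits' has length 6
  'eisndhqps' has length 9
  'cqazkhnn' has length 8
Lengths in increasing order: 3 < 5 < 6 < 7 < 8 < 9
Listing the words in that order gives the answer.
Final answer: ['tee', 'vppki', 'illits', 'rhkfgsg', 'cqazkhnn', 'eisndhqps']


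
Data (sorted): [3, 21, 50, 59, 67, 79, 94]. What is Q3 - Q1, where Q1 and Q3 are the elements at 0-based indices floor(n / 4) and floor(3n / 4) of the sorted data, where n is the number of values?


The data has n = 7 elements.
Q1 index = floor(7 / 4) = floor(1.75) = 1; Q3 index = floor(3 * 7 / 4) = floor(5.25) = 5
Q1 = element at index 1 = 21
Q3 = element at index 5 = 79
IQR = 79 - 21 = 58
Final answer: 58


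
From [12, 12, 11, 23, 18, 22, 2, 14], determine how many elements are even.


Check each element:
  12 is even
  12 is even
  11 is odd
  23 is odd
  18 is even
  22 is even
  2 is even
  14 is even
Evens: [12, 12, 18, 22, 2, 14]
Count of evens = 6
Final answer: 6


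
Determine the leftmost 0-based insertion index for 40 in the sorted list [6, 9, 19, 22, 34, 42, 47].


List is sorted: [6, 9, 19, 22, 34, 42, 47]
We need the leftmost position where 40 can be inserted, i.e. the first index whose element is >= 40 (or the end of the list if none is).
Binary search with low=0, high=7 (0-based indices):
  low=0, high=7, mid=3: a[3]=22 < 40, so low = 4
  low=4, high=7, mid=5: a[5]=42 >= 40, so high = 5
  low=4, high=5, mid=4: a[4]=34 < 40, so low = 5
Now low = high = 5, so the insertion index is 5.
Final answer: 5


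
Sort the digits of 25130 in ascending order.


The number 25130 has digits: 2, 5, 1, 3, 0
Sorted: 0, 1, 2, 3, 5
Joining the sorted digits gives the result.
Final answer: 01235


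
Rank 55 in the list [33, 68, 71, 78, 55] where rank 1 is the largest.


Sort descending: [78, 71, 68, 55, 33]
Find 55 in the sorted list.
55 is at position 4.
Final answer: 4


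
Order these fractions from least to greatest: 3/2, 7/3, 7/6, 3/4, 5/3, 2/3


Convert to decimal for comparison:
  3/2 = 1.5
  7/3 = 2.3333
  7/6 = 1.1667
  3/4 = 0.75
  5/3 = 1.6667
  2/3 = 0.6667
Decimals in increasing order: 0.6667 < 0.75 < 1.1667 < 1.5 < 1.6667 < 2.3333
Writing each back as its fraction gives the sorted order.
Final answer: 2/3, 3/4, 7/6, 3/2, 5/3, 7/3


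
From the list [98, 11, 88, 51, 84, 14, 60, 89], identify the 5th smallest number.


Sort ascending: [11, 14, 51, 60, 84, 88, 89, 98]
The 5th element (1-indexed) is at index 4.
Value = 84
Final answer: 84


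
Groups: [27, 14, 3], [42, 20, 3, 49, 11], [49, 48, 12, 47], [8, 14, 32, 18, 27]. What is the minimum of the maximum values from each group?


Find max of each group:
  Group 1: [27, 14, 3] -> max = 27
  Group 2: [42, 20, 3, 49, 11] -> max = 49
  Group 3: [49, 48, 12, 47] -> max = 49
  Group 4: [8, 14, 32, 18, 27] -> max = 32
Maxes: [27, 49, 49, 32]
Minimum of maxes = 27
Final answer: 27


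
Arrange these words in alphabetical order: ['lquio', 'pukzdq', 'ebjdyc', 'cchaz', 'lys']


Compare strings character by character (the first differing letter decides):
  'cchaz' < 'ebjdyc' since 'c' < 'e' at position 1
  'ebjdyc' < 'lquio' since 'e' < 'l' at position 1
  'lquio' < 'lys' since 'q' < 'y' at position 2
  'lys' < 'pukzdq' since 'l' < 'p' at position 1
Chaining these comparisons gives the alphabetical order.
Final answer: ['cchaz', 'ebjdyc', 'lquio', 'lys', 'pukzdq']


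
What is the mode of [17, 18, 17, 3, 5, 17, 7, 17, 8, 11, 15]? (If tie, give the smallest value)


Count the frequency of each value:
  3 appears 1 time(s)
  5 appears 1 time(s)
  7 appears 1 time(s)
  8 appears 1 time(s)
  11 appears 1 time(s)
  15 appears 1 time(s)
  17 appears 4 time(s)
  18 appears 1 time(s)
Maximum frequency is 4.
Only 17 reaches that frequency, so it is the mode.
Final answer: 17


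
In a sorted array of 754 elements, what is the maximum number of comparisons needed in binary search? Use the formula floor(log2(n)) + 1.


Binary search halves the search space each step.
Maximum comparisons = floor(log2(754)) + 1
log2(754) = 9.5584
floor(log2(754)) = 9, so 9 + 1 = 10
Final answer: 10


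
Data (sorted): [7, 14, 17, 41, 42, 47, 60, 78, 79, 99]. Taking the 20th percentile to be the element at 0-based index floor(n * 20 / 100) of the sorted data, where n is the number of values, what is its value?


The dataset has n = 10 elements.
Index = floor(10 * 20 / 100) = floor(200 / 100) = floor(2) = 2
Counting from index 0 in the sorted data, the element at index 2 is 17.
Final answer: 17


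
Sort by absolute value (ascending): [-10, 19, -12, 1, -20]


Compute absolute values:
  |-10| = 10
  |19| = 19
  |-12| = 12
  |1| = 1
  |-20| = 20
Absolute values in increasing order: 1 < 10 < 12 < 19 < 20
Listing the original numbers in that order gives the answer.
Final answer: [1, -10, -12, 19, -20]


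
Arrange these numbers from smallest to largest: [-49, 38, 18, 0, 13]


Original list: [-49, 38, 18, 0, 13]
Repeatedly take the smallest remaining element:
  Remaining [-49, 38, 18, 0, 13] -> smallest is -49
  Remaining [38, 18, 0, 13] -> smallest is 0
  Remaining [38, 18, 13] -> smallest is 13
  Remaining [38, 18] -> smallest is 18
  Remaining [38] -> smallest is 38
Collecting the picks in order gives the sorted list.
Final answer: [-49, 0, 13, 18, 38]


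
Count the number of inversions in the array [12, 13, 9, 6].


For each element, count the later elements that are smaller than it:
  12 (index 0): smaller elements after it = [9, 6] -> 2
  13 (index 1): smaller elements after it = [9, 6] -> 2
  9 (index 2): smaller elements after it = [6] -> 1
Total inversions = 2 + 2 + 1 = 5
Final answer: 5


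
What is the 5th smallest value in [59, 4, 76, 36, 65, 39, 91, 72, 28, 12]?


Sort ascending: [4, 12, 28, 36, 39, 59, 65, 72, 76, 91]
The 5th element (1-indexed) is at index 4.
Value = 39
Final answer: 39


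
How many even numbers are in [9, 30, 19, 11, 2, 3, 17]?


Check each element:
  9 is odd
  30 is even
  19 is odd
  11 is odd
  2 is even
  3 is odd
  17 is odd
Evens: [30, 2]
Count of evens = 2
Final answer: 2


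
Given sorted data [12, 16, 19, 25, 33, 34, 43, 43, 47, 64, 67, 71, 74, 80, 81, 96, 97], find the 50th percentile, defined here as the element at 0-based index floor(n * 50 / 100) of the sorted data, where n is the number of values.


The dataset has n = 17 elements.
Index = floor(17 * 50 / 100) = floor(850 / 100) = floor(8.5) = 8
Counting from index 0 in the sorted data, the element at index 8 is 47.
Final answer: 47


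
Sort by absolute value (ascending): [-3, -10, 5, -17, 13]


Compute absolute values:
  |-3| = 3
  |-10| = 10
  |5| = 5
  |-17| = 17
  |13| = 13
Absolute values in increasing order: 3 < 5 < 10 < 13 < 17
Listing the original numbers in that order gives the answer.
Final answer: [-3, 5, -10, 13, -17]


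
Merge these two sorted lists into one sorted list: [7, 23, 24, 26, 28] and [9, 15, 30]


List A: [7, 23, 24, 26, 28]
List B: [9, 15, 30]
Repeatedly compare the front elements and take the smaller:
  7 vs 9 -> take 7
  23 vs 9 -> take 9
  23 vs 15 -> take 15
  23 vs 30 -> take 23
  24 vs 30 -> take 24
  26 vs 30 -> take 26
  28 vs 30 -> take 28
  A is exhausted; append the rest of B: [30]
Final answer: [7, 9, 15, 23, 24, 26, 28, 30]


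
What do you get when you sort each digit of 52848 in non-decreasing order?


The number 52848 has digits: 5, 2, 8, 4, 8
Sorted: 2, 4, 5, 8, 8
Joining the sorted digits gives the result.
Final answer: 24588


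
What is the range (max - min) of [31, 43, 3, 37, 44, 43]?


Maximum value: 44
Minimum value: 3
Range = 44 - 3 = 41
Final answer: 41


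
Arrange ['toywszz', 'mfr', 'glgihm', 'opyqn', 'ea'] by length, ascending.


Compute lengths:
  'toywszz' has length 7
  'mfr' has length 3
  'glgihm' has length 6
  'opyqn' has length 5
  'ea' has length 2
Lengths in increasing order: 2 < 3 < 5 < 6 < 7
Listing the words in that order gives the answer.
Final answer: ['ea', 'mfr', 'opyqn', 'glgihm', 'toywszz']


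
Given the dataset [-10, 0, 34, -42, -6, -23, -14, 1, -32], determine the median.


First, sort the list: [-42, -32, -23, -14, -10, -6, 0, 1, 34]
The list has 9 elements (odd count).
The middle index is 4 (0-based), and the element there is -10.
Final answer: -10


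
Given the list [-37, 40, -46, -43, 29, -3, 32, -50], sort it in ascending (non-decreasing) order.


Original list: [-37, 40, -46, -43, 29, -3, 32, -50]
Repeatedly take the smallest remaining element:
  Remaining [-37, 40, -46, -43, 29, -3, 32, -50] -> smallest is -50
  Remaining [-37, 40, -46, -43, 29, -3, 32] -> smallest is -46
  Remaining [-37, 40, -43, 29, -3, 32] -> smallest is -43
  Remaining [-37, 40, 29, -3, 32] -> smallest is -37
  Remaining [40, 29, -3, 32] -> smallest is -3
  Remaining [40, 29, 32] -> smallest is 29
  Remaining [40, 32] -> smallest is 32
  Remaining [40] -> smallest is 40
Collecting the picks in order gives the sorted list.
Final answer: [-50, -46, -43, -37, -3, 29, 32, 40]


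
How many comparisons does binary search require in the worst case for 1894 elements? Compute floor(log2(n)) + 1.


Binary search halves the search space each step.
Maximum comparisons = floor(log2(1894)) + 1
log2(1894) = 10.8872
floor(log2(1894)) = 10, so 10 + 1 = 11
Final answer: 11


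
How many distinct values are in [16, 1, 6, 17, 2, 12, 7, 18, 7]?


List all unique values:
Distinct values: [1, 2, 6, 7, 12, 16, 17, 18]
Count = 8
Final answer: 8


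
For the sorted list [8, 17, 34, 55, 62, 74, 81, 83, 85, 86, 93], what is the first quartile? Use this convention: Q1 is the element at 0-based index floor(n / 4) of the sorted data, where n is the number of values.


The list has n = 11 elements.
Q1 index = floor(11 / 4) = floor(2.75) = 2
Counting from index 0 in the sorted data, the element at index 2 is 34.
Final answer: 34


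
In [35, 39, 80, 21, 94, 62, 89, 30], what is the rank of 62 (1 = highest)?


Sort descending: [94, 89, 80, 62, 39, 35, 30, 21]
Find 62 in the sorted list.
62 is at position 4.
Final answer: 4


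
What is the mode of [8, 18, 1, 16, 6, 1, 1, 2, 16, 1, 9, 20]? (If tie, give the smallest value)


Count the frequency of each value:
  1 appears 4 time(s)
  2 appears 1 time(s)
  6 appears 1 time(s)
  8 appears 1 time(s)
  9 appears 1 time(s)
  16 appears 2 time(s)
  18 appears 1 time(s)
  20 appears 1 time(s)
Maximum frequency is 4.
Only 1 reaches that frequency, so it is the mode.
Final answer: 1


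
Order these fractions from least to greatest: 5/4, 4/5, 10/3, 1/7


Convert to decimal for comparison:
  5/4 = 1.25
  4/5 = 0.8
  10/3 = 3.3333
  1/7 = 0.1429
Decimals in increasing order: 0.1429 < 0.8 < 1.25 < 3.3333
Writing each back as its fraction gives the sorted order.
Final answer: 1/7, 4/5, 5/4, 10/3
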